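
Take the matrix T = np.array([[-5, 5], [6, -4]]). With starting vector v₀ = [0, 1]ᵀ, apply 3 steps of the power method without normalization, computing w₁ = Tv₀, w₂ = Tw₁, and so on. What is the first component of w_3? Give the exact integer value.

w1 = Tv₀ = ((-5)·0 + 5·1; 6·0 + (-4)·1) = (5, -4)
w2 = Tw1 = ((-5)·5 + 5·(-4); 6·5 + (-4)·(-4)) = (-45, 46)
w3 = Tw2 = (455, -454)
The requested component of w3 is 455.

455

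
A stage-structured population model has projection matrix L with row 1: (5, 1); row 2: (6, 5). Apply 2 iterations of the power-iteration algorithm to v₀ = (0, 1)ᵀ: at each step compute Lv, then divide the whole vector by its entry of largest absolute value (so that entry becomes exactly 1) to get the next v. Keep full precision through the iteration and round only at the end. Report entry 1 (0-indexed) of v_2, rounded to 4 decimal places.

1.0000

Lv0 = (1.00000, 5.00000); divide by 5.00000 → v1 = (0.20000, 1.00000)
Lv1 = (2.00000, 6.20000); divide by 6.20000 → v2 = (0.32258, 1.00000)
Requested entry of v2: 31/31 = 1.0000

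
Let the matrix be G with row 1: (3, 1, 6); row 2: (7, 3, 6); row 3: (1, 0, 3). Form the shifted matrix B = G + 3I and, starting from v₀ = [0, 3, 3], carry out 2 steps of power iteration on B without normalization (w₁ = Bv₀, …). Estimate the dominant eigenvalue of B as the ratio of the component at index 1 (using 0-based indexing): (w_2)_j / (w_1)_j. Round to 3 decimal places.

B = G + 3I has rows (6, 1, 6); (7, 6, 6); (1, 0, 6)
w1 = Bv₀ = (6·0 + 1·3 + 6·3; 7·0 + 6·3 + 6·3; 1·0 + 0·3 + 6·3) = (21, 36, 18)
w2 = Bw1 = (6·21 + 1·36 + 6·18; 7·21 + 6·36 + 6·18; 1·21 + 0·36 + 6·18) = (270, 471, 129)
Ratio: 471/36 = 13.083

μ ≈ 13.083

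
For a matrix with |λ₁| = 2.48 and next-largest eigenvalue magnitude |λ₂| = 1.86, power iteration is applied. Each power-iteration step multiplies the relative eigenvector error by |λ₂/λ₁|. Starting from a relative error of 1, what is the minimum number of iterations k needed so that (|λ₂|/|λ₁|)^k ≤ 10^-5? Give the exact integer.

|λ₂/λ₁| = 1.86/2.48 = 0.75000
Need k ≥ ln(10^-5) / ln(0.75000) = -11.5129 / -0.2877 ≈ 40.020
Smallest integer k satisfying the bound: 41

41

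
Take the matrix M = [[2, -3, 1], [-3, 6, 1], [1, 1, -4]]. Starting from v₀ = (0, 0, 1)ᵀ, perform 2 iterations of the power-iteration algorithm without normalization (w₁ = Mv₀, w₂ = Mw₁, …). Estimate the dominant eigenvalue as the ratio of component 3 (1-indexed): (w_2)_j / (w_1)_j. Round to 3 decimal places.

w1 = Mv₀ = (2·0 + (-3)·0 + 1·1; (-3)·0 + 6·0 + 1·1; 1·0 + 1·0 + (-4)·1) = (1, 1, -4)
w2 = Mw1 = (2·1 + (-3)·1 + 1·(-4); (-3)·1 + 6·1 + 1·(-4); 1·1 + 1·1 + (-4)·(-4)) = (-5, -1, 18)
Ratio at component: 18 / -4 = -4.500

λ ≈ -4.500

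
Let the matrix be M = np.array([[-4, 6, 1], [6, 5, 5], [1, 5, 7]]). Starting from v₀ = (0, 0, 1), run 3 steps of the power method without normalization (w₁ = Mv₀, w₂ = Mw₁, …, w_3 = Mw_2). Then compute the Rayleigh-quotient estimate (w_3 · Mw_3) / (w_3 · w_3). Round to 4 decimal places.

12.4682

w1 = Mv₀ = (1, 5, 7)
w2 = Mw1 = (33, 66, 75)
w3 = Mw2 = (339, 903, 888)
Mw3 = (4950, 10989, 11070)
w3·Mw3 = 339·4950 + 903·10989 + 888·11070 = 21431277; w3·w3 = 339·339 + 903·903 + 888·888 = 1718874
λ ≈ 21431277/1718874 = 12.4682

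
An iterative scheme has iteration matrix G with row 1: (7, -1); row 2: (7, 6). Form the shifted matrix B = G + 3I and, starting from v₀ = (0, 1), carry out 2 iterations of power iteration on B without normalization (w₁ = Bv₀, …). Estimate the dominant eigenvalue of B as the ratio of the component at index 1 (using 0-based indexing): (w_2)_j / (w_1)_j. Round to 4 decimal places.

B = G + 3I has rows (10, -1); (7, 9)
w1 = Bv₀ = (10·0 + (-1)·1; 7·0 + 9·1) = (-1, 9)
w2 = Bw1 = (10·(-1) + (-1)·9; 7·(-1) + 9·9) = (-19, 74)
Ratio: 74/9 = 8.2222

8.2222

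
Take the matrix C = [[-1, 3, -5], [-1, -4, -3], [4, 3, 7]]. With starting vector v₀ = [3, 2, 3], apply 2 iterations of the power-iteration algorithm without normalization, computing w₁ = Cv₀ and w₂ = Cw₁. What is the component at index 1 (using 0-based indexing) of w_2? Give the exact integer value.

-25

w1 = Cv₀ = ((-1)·3 + 3·2 + (-5)·3; (-1)·3 + (-4)·2 + (-3)·3; 4·3 + 3·2 + 7·3) = (-12, -20, 39)
w2 = Cw1 = ((-1)·(-12) + 3·(-20) + (-5)·39; (-1)·(-12) + (-4)·(-20) + (-3)·39; 4·(-12) + 3·(-20) + 7·39) = (-243, -25, 165)
The requested component of w2 is -25.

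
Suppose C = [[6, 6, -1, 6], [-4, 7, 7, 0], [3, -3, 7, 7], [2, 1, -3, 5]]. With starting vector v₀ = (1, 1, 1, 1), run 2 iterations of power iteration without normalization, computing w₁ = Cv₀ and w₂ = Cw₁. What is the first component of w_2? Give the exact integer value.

w1 = Cv₀ = (6·1 + 6·1 + (-1)·1 + 6·1; (-4)·1 + 7·1 + 7·1 + 0·1; 3·1 + (-3)·1 + 7·1 + 7·1; 2·1 + 1·1 + (-3)·1 + 5·1) = (17, 10, 14, 5)
w2 = Cw1 = (6·17 + 6·10 + (-1)·14 + 6·5; (-4)·17 + 7·10 + 7·14 + 0·5; 3·17 + (-3)·10 + 7·14 + 7·5; 2·17 + 1·10 + (-3)·14 + 5·5) = (178, 100, 154, 27)
The requested component of w2 is 178.

178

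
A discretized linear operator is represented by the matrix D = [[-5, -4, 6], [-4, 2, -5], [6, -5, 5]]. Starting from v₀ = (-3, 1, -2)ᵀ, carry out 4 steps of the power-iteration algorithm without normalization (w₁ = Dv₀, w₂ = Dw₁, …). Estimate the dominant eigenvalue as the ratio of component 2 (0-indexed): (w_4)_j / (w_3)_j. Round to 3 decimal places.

w1 = Dv₀ = ((-5)·(-3) + (-4)·1 + 6·(-2); (-4)·(-3) + 2·1 + (-5)·(-2); 6·(-3) + (-5)·1 + 5·(-2)) = (-1, 24, -33)
w2 = Dw1 = ((-5)·(-1) + (-4)·24 + 6·(-33); (-4)·(-1) + 2·24 + (-5)·(-33); 6·(-1) + (-5)·24 + 5·(-33)) = (-289, 217, -291)
w3 = Dw2 = (-1169, 3045, -4274)
w4 = Dw3 = (-31979, 32136, -43609)
Ratio at component: -43609 / -4274 = 10.203

10.203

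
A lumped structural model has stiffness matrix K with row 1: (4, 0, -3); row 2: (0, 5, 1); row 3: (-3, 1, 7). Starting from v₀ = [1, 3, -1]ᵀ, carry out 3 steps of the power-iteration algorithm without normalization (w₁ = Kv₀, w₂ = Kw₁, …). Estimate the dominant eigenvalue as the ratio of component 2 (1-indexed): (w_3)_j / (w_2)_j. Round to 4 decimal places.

w1 = Kv₀ = (7, 14, -7)
w2 = Kw1 = (49, 63, -56)
w3 = Kw2 = (364, 259, -476)
Ratio at component: 259 / 63 = 4.1111

λ ≈ 4.1111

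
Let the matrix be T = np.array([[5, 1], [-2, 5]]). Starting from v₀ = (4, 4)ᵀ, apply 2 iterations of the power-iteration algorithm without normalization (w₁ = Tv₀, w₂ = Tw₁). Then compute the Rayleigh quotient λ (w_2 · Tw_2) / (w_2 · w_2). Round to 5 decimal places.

4.90984

w1 = Tv₀ = (24, 12)
w2 = Tw1 = (132, 12)
Tw2 = (672, -204)
w2·Tw2 = 132·672 + 12·(-204) = 86256; w2·w2 = 132·132 + 12·12 = 17568
λ ≈ 86256/17568 = 4.90984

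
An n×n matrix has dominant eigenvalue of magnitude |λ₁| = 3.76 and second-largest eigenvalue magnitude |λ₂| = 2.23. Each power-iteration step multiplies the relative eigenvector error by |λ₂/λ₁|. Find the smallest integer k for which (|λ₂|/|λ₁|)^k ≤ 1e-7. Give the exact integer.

31

|λ₂/λ₁| = 2.23/3.76 = 0.59309
Need k ≥ ln(1e-7) / ln(0.59309) = -16.1181 / -0.5224 ≈ 30.853
Smallest integer k satisfying the bound: 31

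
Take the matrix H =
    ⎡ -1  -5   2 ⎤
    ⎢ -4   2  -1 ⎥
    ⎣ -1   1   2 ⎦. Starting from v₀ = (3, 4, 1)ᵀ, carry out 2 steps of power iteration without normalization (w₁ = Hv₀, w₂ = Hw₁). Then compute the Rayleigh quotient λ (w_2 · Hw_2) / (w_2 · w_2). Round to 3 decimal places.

w1 = Hv₀ = ((-1)·3 + (-5)·4 + 2·1; (-4)·3 + 2·4 + (-1)·1; (-1)·3 + 1·4 + 2·1) = (-21, -5, 3)
w2 = Hw1 = ((-1)·(-21) + (-5)·(-5) + 2·3; (-4)·(-21) + 2·(-5) + (-1)·3; (-1)·(-21) + 1·(-5) + 2·3) = (52, 71, 22)
Hw2 = (-363, -88, 63)
w2·Hw2 = 52·(-363) + 71·(-88) + 22·63 = -23738; w2·w2 = 52·52 + 71·71 + 22·22 = 8229
λ ≈ -23738/8229 = -2.885

-2.885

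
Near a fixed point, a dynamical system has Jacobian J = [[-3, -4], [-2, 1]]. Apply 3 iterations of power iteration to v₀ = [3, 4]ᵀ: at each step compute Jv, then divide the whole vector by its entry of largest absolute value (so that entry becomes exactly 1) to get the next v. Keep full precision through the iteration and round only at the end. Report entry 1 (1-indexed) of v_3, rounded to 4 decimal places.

Jv0 = (-25.00000, -2.00000); divide by -25.00000 → v1 = (1.00000, 0.08000)
Jv1 = (-3.32000, -1.92000); divide by -3.32000 → v2 = (1.00000, 0.57831)
Jv2 = (-5.31325, -1.42169); divide by -5.31325 → v3 = (1.00000, 0.26757)
Requested entry of v3: -441/-441 = 1.0000

1.0000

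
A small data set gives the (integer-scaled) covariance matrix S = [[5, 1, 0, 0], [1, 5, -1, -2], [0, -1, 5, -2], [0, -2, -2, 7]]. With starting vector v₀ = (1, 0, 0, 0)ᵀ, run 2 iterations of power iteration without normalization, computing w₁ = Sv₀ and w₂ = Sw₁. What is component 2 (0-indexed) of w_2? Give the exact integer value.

w1 = Sv₀ = (5·1 + 1·0 + 0·0 + 0·0; 1·1 + 5·0 + (-1)·0 + (-2)·0; 0·1 + (-1)·0 + 5·0 + (-2)·0; 0·1 + (-2)·0 + (-2)·0 + 7·0) = (5, 1, 0, 0)
w2 = Sw1 = (5·5 + 1·1 + 0·0 + 0·0; 1·5 + 5·1 + (-1)·0 + (-2)·0; 0·5 + (-1)·1 + 5·0 + (-2)·0; 0·5 + (-2)·1 + (-2)·0 + 7·0) = (26, 10, -1, -2)
The requested component of w2 is -1.

-1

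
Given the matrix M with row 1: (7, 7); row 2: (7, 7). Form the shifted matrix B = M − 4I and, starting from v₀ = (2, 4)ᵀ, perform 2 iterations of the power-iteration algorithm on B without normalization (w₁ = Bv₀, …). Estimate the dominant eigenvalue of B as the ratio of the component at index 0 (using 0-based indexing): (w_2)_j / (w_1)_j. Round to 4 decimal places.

B = M − 4I has rows (3, 7); (7, 3)
w1 = Bv₀ = (34, 26)
w2 = Bw1 = (284, 316)
Ratio: 284/34 = 8.3529

μ ≈ 8.3529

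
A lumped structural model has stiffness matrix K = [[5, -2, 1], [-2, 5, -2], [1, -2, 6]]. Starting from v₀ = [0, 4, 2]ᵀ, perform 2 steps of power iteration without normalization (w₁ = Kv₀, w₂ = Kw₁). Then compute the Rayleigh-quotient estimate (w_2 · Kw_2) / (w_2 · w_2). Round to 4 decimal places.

w1 = Kv₀ = (5·0 + (-2)·4 + 1·2; (-2)·0 + 5·4 + (-2)·2; 1·0 + (-2)·4 + 6·2) = (-6, 16, 4)
w2 = Kw1 = (5·(-6) + (-2)·16 + 1·4; (-2)·(-6) + 5·16 + (-2)·4; 1·(-6) + (-2)·16 + 6·4) = (-58, 84, -14)
Kw2 = (-472, 564, -310)
w2·Kw2 = (-58)·(-472) + 84·564 + (-14)·(-310) = 79092; w2·w2 = (-58)·(-58) + 84·84 + (-14)·(-14) = 10616
λ ≈ 79092/10616 = 7.4503

7.4503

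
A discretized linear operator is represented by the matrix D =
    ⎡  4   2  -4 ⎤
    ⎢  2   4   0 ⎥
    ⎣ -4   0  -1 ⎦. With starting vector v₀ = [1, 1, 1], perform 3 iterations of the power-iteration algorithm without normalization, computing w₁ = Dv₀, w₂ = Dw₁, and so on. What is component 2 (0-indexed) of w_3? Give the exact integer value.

w1 = Dv₀ = (4·1 + 2·1 + (-4)·1; 2·1 + 4·1 + 0·1; (-4)·1 + 0·1 + (-1)·1) = (2, 6, -5)
w2 = Dw1 = (4·2 + 2·6 + (-4)·(-5); 2·2 + 4·6 + 0·(-5); (-4)·2 + 0·6 + (-1)·(-5)) = (40, 28, -3)
w3 = Dw2 = (228, 192, -157)
The requested component of w3 is -157.

-157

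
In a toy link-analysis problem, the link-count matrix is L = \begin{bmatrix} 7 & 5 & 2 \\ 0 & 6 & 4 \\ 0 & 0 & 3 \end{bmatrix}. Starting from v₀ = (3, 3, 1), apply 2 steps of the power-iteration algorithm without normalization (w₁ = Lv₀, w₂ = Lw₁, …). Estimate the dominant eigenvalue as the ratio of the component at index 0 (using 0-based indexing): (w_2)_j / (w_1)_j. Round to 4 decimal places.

w1 = Lv₀ = (7·3 + 5·3 + 2·1; 0·3 + 6·3 + 4·1; 0·3 + 0·3 + 3·1) = (38, 22, 3)
w2 = Lw1 = (7·38 + 5·22 + 2·3; 0·38 + 6·22 + 4·3; 0·38 + 0·22 + 3·3) = (382, 144, 9)
Ratio at component: 382 / 38 = 10.0526

λ ≈ 10.0526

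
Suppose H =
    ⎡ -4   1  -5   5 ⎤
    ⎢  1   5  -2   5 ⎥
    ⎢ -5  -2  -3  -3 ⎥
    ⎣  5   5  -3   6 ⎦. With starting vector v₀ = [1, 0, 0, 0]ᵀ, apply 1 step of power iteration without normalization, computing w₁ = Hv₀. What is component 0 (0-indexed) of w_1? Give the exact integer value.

w1 = Hv₀ = (-4, 1, -5, 5)
The requested component of w1 is -4.

-4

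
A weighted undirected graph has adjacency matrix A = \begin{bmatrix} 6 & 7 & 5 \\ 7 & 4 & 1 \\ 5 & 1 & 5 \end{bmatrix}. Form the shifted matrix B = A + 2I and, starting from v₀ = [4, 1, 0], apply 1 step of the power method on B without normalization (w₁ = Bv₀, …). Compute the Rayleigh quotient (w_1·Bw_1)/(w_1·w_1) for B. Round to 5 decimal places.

B = A + 2I has rows (8, 7, 5); (7, 6, 1); (5, 1, 7)
w1 = Bv₀ = (8·4 + 7·1 + 5·0; 7·4 + 6·1 + 1·0; 5·4 + 1·1 + 7·0) = (39, 34, 21)
Bw1 = (655, 498, 376)
w1·Bw1 = 50373; w1·w1 = 3118; μ ≈ 50373/3118 = 16.15555

16.15555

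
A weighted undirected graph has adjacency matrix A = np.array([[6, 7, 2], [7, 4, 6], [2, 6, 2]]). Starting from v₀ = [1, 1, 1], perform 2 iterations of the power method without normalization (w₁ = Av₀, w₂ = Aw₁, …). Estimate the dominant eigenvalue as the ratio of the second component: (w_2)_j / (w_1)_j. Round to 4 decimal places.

w1 = Av₀ = (6·1 + 7·1 + 2·1; 7·1 + 4·1 + 6·1; 2·1 + 6·1 + 2·1) = (15, 17, 10)
w2 = Aw1 = (6·15 + 7·17 + 2·10; 7·15 + 4·17 + 6·10; 2·15 + 6·17 + 2·10) = (229, 233, 152)
Ratio at component: 233 / 17 = 13.7059

13.7059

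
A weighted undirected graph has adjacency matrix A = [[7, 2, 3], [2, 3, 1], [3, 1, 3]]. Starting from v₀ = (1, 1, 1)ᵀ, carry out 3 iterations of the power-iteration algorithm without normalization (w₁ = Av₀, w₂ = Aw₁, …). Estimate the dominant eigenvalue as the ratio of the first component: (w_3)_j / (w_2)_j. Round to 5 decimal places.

w1 = Av₀ = (7·1 + 2·1 + 3·1; 2·1 + 3·1 + 1·1; 3·1 + 1·1 + 3·1) = (12, 6, 7)
w2 = Aw1 = (7·12 + 2·6 + 3·7; 2·12 + 3·6 + 1·7; 3·12 + 1·6 + 3·7) = (117, 49, 63)
w3 = Aw2 = (1106, 444, 589)
Ratio at component: 1106 / 117 = 9.45299

λ ≈ 9.45299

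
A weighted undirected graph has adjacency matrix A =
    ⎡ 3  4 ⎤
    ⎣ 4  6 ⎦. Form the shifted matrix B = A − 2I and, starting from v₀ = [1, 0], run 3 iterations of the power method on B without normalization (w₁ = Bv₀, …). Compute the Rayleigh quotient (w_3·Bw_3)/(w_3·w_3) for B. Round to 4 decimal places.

B = A − 2I has rows (1, 4); (4, 4)
w1 = Bv₀ = (1·1 + 4·0; 4·1 + 4·0) = (1, 4)
w2 = Bw1 = (1·1 + 4·4; 4·1 + 4·4) = (17, 20)
w3 = Bw2 = (97, 148)
Bw3 = (689, 980)
w3·Bw3 = 211873; w3·w3 = 31313; μ ≈ 211873/31313 = 6.7663

6.7663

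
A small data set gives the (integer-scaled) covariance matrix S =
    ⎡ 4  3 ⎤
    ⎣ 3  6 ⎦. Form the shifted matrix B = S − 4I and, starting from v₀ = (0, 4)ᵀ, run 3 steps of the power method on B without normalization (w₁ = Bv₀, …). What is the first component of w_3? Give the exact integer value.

156

B = S − 4I has rows (0, 3); (3, 2)
w1 = Bv₀ = (0·0 + 3·4; 3·0 + 2·4) = (12, 8)
w2 = Bw1 = (0·12 + 3·8; 3·12 + 2·8) = (24, 52)
w3 = Bw2 = (156, 176)
Requested component of w3: 156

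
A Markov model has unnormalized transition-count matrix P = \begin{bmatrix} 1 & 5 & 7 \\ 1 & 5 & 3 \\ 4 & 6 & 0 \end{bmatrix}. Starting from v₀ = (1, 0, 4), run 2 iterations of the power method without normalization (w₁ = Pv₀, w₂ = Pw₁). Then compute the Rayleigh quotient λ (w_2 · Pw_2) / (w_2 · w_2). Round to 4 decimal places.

λ ≈ 9.3180

w1 = Pv₀ = (1·1 + 5·0 + 7·4; 1·1 + 5·0 + 3·4; 4·1 + 6·0 + 0·4) = (29, 13, 4)
w2 = Pw1 = (1·29 + 5·13 + 7·4; 1·29 + 5·13 + 3·4; 4·29 + 6·13 + 0·4) = (122, 106, 194)
Pw2 = (2010, 1234, 1124)
w2·Pw2 = 122·2010 + 106·1234 + 194·1124 = 594080; w2·w2 = 122·122 + 106·106 + 194·194 = 63756
λ ≈ 594080/63756 = 9.3180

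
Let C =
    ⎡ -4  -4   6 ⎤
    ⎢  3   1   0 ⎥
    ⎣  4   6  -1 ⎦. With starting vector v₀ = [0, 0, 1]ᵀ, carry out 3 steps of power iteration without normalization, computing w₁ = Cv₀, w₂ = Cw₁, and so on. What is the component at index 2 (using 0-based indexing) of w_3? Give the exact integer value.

-37

w1 = Cv₀ = (6, 0, -1)
w2 = Cw1 = (-30, 18, 25)
w3 = Cw2 = (198, -72, -37)
The requested component of w3 is -37.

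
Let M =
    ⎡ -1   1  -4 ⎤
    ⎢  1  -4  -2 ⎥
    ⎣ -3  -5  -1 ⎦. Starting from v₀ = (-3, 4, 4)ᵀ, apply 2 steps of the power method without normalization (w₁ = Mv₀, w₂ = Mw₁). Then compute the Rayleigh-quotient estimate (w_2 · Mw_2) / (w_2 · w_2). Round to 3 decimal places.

w1 = Mv₀ = (-9, -27, -15)
w2 = Mw1 = (42, 129, 177)
Mw2 = (-621, -828, -948)
w2·Mw2 = 42·(-621) + 129·(-828) + 177·(-948) = -300690; w2·w2 = 42·42 + 129·129 + 177·177 = 49734
λ ≈ -300690/49734 = -6.046

λ ≈ -6.046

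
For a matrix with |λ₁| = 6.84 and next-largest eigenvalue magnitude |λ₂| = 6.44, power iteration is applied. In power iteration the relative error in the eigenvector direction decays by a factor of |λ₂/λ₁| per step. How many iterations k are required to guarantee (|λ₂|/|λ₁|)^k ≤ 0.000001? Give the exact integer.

|λ₂/λ₁| = 6.44/6.84 = 0.94152
Need k ≥ ln(0.000001) / ln(0.94152) = -13.8155 / -0.0603 ≈ 229.268
Smallest integer k satisfying the bound: 230

230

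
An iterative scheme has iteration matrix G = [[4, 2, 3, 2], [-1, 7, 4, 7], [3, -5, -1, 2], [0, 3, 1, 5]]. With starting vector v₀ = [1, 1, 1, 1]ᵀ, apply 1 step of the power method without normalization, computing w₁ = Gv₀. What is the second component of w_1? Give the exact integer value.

w1 = Gv₀ = (4·1 + 2·1 + 3·1 + 2·1; (-1)·1 + 7·1 + 4·1 + 7·1; 3·1 + (-5)·1 + (-1)·1 + 2·1; 0·1 + 3·1 + 1·1 + 5·1) = (11, 17, -1, 9)
The requested component of w1 is 17.

17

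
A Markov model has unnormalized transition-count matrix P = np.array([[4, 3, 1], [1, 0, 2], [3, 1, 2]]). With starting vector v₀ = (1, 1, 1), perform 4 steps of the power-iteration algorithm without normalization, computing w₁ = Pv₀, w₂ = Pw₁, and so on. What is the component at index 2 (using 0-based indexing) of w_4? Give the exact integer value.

w1 = Pv₀ = (4·1 + 3·1 + 1·1; 1·1 + 0·1 + 2·1; 3·1 + 1·1 + 2·1) = (8, 3, 6)
w2 = Pw1 = (4·8 + 3·3 + 1·6; 1·8 + 0·3 + 2·6; 3·8 + 1·3 + 2·6) = (47, 20, 39)
w3 = Pw2 = (287, 125, 239)
w4 = Pw3 = (1762, 765, 1464)
The requested component of w4 is 1464.

1464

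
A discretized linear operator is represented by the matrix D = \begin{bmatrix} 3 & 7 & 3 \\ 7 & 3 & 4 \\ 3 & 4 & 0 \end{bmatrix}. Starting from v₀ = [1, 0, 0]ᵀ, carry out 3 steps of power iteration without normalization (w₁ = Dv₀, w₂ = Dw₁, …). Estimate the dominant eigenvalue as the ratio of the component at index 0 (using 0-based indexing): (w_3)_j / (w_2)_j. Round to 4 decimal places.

λ ≈ 10.2985

w1 = Dv₀ = (3, 7, 3)
w2 = Dw1 = (67, 54, 37)
w3 = Dw2 = (690, 779, 417)
Ratio at component: 690 / 67 = 10.2985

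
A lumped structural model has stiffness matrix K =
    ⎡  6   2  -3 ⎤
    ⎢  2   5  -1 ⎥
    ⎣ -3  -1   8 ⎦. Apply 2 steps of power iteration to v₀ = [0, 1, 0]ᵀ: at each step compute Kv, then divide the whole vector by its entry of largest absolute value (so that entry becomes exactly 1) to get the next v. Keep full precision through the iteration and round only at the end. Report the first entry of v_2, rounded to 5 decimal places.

0.83333

Kv0 = (2.000000, 5.000000, -1.000000); divide by 5.000000 → v1 = (0.400000, 1.000000, -0.200000)
Kv1 = (5.000000, 6.000000, -3.800000); divide by 6.000000 → v2 = (0.833333, 1.000000, -0.633333)
Requested entry of v2: 25/30 = 0.83333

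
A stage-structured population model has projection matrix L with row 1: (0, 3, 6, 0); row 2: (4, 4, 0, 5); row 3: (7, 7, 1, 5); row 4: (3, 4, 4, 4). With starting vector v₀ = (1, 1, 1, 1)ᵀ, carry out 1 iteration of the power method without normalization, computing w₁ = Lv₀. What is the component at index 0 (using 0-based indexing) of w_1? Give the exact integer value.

9

w1 = Lv₀ = (0·1 + 3·1 + 6·1 + 0·1; 4·1 + 4·1 + 0·1 + 5·1; 7·1 + 7·1 + 1·1 + 5·1; 3·1 + 4·1 + 4·1 + 4·1) = (9, 13, 20, 15)
The requested component of w1 is 9.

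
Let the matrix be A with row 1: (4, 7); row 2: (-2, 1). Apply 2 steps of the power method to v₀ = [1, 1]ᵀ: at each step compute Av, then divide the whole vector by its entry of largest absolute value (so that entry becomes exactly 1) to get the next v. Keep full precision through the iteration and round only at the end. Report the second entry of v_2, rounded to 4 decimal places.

-0.6216

Av0 = (11.00000, -1.00000); divide by 11.00000 → v1 = (1.00000, -0.09091)
Av1 = (3.36364, -2.09091); divide by 3.36364 → v2 = (1.00000, -0.62162)
Requested entry of v2: -23/37 = -0.6216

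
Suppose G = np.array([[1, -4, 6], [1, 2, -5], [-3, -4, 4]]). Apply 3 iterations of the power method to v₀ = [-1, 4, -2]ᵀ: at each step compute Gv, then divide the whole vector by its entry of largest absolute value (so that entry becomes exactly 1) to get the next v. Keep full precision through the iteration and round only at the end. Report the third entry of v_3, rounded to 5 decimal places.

Gv0 = (-29.000000, 17.000000, -21.000000); divide by -29.000000 → v1 = (1.000000, -0.586207, 0.724138)
Gv1 = (7.689655, -3.793103, 2.241379); divide by 7.689655 → v2 = (1.000000, -0.493274, 0.291480)
Gv2 = (4.721973, -1.443946, 0.139013); divide by 4.721973 → v3 = (1.000000, -0.305793, 0.029440)
Requested entry of v3: -31/-1053 = 0.02944

0.02944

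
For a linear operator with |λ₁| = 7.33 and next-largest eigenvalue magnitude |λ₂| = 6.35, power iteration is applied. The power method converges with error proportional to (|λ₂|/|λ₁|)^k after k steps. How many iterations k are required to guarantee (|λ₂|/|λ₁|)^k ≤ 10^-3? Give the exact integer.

|λ₂/λ₁| = 6.35/7.33 = 0.86630
Need k ≥ ln(10^-3) / ln(0.86630) = -6.9078 / -0.1435 ≈ 48.131
Smallest integer k satisfying the bound: 49

49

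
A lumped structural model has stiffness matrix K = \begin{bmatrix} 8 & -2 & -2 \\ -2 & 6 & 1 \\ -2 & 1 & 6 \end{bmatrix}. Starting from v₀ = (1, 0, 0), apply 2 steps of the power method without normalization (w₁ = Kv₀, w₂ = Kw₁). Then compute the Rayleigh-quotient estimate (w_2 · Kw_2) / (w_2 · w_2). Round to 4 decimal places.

w1 = Kv₀ = (8·1 + (-2)·0 + (-2)·0; (-2)·1 + 6·0 + 1·0; (-2)·1 + 1·0 + 6·0) = (8, -2, -2)
w2 = Kw1 = (8·8 + (-2)·(-2) + (-2)·(-2); (-2)·8 + 6·(-2) + 1·(-2); (-2)·8 + 1·(-2) + 6·(-2)) = (72, -30, -30)
Kw2 = (696, -354, -354)
w2·Kw2 = 72·696 + (-30)·(-354) + (-30)·(-354) = 71352; w2·w2 = 72·72 + (-30)·(-30) + (-30)·(-30) = 6984
λ ≈ 71352/6984 = 10.2165

λ ≈ 10.2165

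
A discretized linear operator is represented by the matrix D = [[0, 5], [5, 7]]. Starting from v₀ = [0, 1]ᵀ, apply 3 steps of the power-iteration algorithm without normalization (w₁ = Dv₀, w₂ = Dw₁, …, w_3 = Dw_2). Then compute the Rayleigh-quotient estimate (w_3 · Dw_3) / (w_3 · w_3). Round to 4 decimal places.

w1 = Dv₀ = (0·0 + 5·1; 5·0 + 7·1) = (5, 7)
w2 = Dw1 = (0·5 + 5·7; 5·5 + 7·7) = (35, 74)
w3 = Dw2 = (370, 693)
Dw3 = (3465, 6701)
w3·Dw3 = 370·3465 + 693·6701 = 5925843; w3·w3 = 370·370 + 693·693 = 617149
λ ≈ 5925843/617149 = 9.6020

λ ≈ 9.6020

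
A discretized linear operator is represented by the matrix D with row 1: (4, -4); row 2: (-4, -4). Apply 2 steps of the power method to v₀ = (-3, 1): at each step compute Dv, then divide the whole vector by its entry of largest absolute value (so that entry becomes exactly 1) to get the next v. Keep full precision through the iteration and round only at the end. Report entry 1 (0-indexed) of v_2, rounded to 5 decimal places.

-0.33333

Dv0 = (-16.000000, 8.000000); divide by -16.000000 → v1 = (1.000000, -0.500000)
Dv1 = (6.000000, -2.000000); divide by 6.000000 → v2 = (1.000000, -0.333333)
Requested entry of v2: 32/-96 = -0.33333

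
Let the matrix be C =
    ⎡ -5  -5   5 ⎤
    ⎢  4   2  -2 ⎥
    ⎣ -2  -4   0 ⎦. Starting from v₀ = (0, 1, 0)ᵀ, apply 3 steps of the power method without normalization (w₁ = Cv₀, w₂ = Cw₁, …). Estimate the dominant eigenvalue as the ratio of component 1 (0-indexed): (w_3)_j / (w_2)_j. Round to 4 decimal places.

w1 = Cv₀ = (-5, 2, -4)
w2 = Cw1 = (-5, -8, 2)
w3 = Cw2 = (75, -40, 42)
Ratio at component: -40 / -8 = 5.0000

λ ≈ 5.0000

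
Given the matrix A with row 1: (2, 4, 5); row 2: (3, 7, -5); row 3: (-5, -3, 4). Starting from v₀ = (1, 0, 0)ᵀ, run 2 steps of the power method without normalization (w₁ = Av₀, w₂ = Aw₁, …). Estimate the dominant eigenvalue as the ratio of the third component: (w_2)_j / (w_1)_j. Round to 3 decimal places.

λ ≈ 7.800

w1 = Av₀ = (2, 3, -5)
w2 = Aw1 = (-9, 52, -39)
Ratio at component: -39 / -5 = 7.800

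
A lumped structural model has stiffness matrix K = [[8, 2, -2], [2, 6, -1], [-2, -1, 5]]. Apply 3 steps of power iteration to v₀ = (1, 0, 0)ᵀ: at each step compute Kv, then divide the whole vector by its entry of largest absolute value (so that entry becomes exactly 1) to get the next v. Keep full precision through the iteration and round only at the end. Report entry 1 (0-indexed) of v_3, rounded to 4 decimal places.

0.5087

Kv0 = (8.00000, 2.00000, -2.00000); divide by 8.00000 → v1 = (1.00000, 0.25000, -0.25000)
Kv1 = (9.00000, 3.75000, -3.50000); divide by 9.00000 → v2 = (1.00000, 0.41667, -0.38889)
Kv2 = (9.61111, 4.88889, -4.36111); divide by 9.61111 → v3 = (1.00000, 0.50867, -0.45376)
Requested entry of v3: 352/692 = 0.5087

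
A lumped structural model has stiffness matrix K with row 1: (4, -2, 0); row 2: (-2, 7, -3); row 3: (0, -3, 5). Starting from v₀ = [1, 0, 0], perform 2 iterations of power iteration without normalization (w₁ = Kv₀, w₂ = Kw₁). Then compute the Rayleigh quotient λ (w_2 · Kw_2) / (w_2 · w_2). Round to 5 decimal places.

w1 = Kv₀ = (4·1 + (-2)·0 + 0·0; (-2)·1 + 7·0 + (-3)·0; 0·1 + (-3)·0 + 5·0) = (4, -2, 0)
w2 = Kw1 = (4·4 + (-2)·(-2) + 0·0; (-2)·4 + 7·(-2) + (-3)·0; 0·4 + (-3)·(-2) + 5·0) = (20, -22, 6)
Kw2 = (124, -212, 96)
w2·Kw2 = 20·124 + (-22)·(-212) + 6·96 = 7720; w2·w2 = 20·20 + (-22)·(-22) + 6·6 = 920
λ ≈ 7720/920 = 8.39130

λ ≈ 8.39130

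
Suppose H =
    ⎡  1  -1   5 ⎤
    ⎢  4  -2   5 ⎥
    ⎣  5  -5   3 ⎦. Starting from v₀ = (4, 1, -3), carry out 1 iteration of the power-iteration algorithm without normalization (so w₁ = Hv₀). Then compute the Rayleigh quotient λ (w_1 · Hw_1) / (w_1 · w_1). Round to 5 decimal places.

λ ≈ -2.39779

w1 = Hv₀ = (1·4 + (-1)·1 + 5·(-3); 4·4 + (-2)·1 + 5·(-3); 5·4 + (-5)·1 + 3·(-3)) = (-12, -1, 6)
Hw1 = (19, -16, -37)
w1·Hw1 = (-12)·19 + (-1)·(-16) + 6·(-37) = -434; w1·w1 = (-12)·(-12) + (-1)·(-1) + 6·6 = 181
λ ≈ -434/181 = -2.39779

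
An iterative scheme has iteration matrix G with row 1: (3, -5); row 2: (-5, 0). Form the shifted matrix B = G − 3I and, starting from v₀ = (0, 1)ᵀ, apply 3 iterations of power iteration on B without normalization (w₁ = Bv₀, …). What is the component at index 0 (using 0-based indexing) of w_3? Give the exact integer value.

B = G − 3I has rows (0, -5); (-5, -3)
w1 = Bv₀ = (-5, -3)
w2 = Bw1 = (15, 34)
w3 = Bw2 = (-170, -177)
Requested component of w3: -170

-170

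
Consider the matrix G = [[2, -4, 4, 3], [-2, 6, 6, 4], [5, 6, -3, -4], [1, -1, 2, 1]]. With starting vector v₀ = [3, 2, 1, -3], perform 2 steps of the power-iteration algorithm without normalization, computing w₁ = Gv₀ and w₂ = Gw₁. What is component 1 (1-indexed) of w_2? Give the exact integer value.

130

w1 = Gv₀ = (2·3 + (-4)·2 + 4·1 + 3·(-3); (-2)·3 + 6·2 + 6·1 + 4·(-3); 5·3 + 6·2 + (-3)·1 + (-4)·(-3); 1·3 + (-1)·2 + 2·1 + 1·(-3)) = (-7, 0, 36, 0)
w2 = Gw1 = (2·(-7) + (-4)·0 + 4·36 + 3·0; (-2)·(-7) + 6·0 + 6·36 + 4·0; 5·(-7) + 6·0 + (-3)·36 + (-4)·0; 1·(-7) + (-1)·0 + 2·36 + 1·0) = (130, 230, -143, 65)
The requested component of w2 is 130.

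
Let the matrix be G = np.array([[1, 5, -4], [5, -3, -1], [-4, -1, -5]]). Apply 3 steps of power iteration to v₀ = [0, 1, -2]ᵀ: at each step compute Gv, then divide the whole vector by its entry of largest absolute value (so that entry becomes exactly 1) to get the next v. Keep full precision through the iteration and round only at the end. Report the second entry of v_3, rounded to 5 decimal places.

Gv0 = (13.000000, -1.000000, 9.000000); divide by 13.000000 → v1 = (1.000000, -0.076923, 0.692308)
Gv1 = (-2.153846, 4.538462, -7.384615); divide by -7.384615 → v2 = (0.291667, -0.614583, 1.000000)
Gv2 = (-6.781250, 2.302083, -5.552083); divide by -6.781250 → v3 = (1.000000, -0.339478, 0.818740)
Requested entry of v3: -221/651 = -0.33948

-0.33948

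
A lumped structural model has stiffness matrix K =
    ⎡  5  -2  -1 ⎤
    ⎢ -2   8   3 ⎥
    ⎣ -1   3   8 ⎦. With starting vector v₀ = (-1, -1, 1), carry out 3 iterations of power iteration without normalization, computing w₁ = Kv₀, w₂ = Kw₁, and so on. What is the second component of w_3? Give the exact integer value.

185

w1 = Kv₀ = (-4, -3, 6)
w2 = Kw1 = (-20, 2, 43)
w3 = Kw2 = (-147, 185, 370)
The requested component of w3 is 185.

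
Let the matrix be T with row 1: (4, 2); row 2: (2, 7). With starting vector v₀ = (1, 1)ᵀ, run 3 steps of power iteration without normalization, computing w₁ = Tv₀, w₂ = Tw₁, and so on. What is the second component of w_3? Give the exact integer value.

609

w1 = Tv₀ = (4·1 + 2·1; 2·1 + 7·1) = (6, 9)
w2 = Tw1 = (4·6 + 2·9; 2·6 + 7·9) = (42, 75)
w3 = Tw2 = (318, 609)
The requested component of w3 is 609.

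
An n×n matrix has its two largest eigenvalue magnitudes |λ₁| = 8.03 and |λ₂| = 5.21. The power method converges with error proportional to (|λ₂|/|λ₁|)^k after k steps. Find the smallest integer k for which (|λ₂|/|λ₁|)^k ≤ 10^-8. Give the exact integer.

|λ₂/λ₁| = 5.21/8.03 = 0.64882
Need k ≥ ln(10^-8) / ln(0.64882) = -18.4207 / -0.4326 ≈ 42.581
Smallest integer k satisfying the bound: 43

43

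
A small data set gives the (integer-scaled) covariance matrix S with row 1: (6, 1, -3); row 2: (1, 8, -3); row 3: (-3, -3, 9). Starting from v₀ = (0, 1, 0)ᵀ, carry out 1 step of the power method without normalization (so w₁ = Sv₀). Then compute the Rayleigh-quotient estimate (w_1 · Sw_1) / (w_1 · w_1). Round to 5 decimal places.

10.50000

w1 = Sv₀ = (1, 8, -3)
Sw1 = (23, 74, -54)
w1·Sw1 = 1·23 + 8·74 + (-3)·(-54) = 777; w1·w1 = 1·1 + 8·8 + (-3)·(-3) = 74
λ ≈ 777/74 = 10.50000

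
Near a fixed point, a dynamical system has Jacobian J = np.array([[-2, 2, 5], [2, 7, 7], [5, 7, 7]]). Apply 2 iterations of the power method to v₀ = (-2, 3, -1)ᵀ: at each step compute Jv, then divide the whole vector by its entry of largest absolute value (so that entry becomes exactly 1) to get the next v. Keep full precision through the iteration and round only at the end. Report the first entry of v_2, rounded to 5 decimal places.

Jv0 = (5.000000, 10.000000, 4.000000); divide by 10.000000 → v1 = (0.500000, 1.000000, 0.400000)
Jv1 = (3.000000, 10.800000, 12.300000); divide by 12.300000 → v2 = (0.243902, 0.878049, 1.000000)
Requested entry of v2: 30/123 = 0.24390

0.24390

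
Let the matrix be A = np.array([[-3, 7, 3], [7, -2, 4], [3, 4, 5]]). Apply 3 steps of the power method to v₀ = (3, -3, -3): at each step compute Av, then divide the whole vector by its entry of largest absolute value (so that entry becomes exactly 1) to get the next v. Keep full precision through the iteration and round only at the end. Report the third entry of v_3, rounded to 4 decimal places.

Av0 = (-39.00000, 15.00000, -18.00000); divide by -39.00000 → v1 = (1.00000, -0.38462, 0.46154)
Av1 = (-4.30769, 9.61538, 3.76923); divide by 9.61538 → v2 = (-0.44800, 1.00000, 0.39200)
Av2 = (9.52000, -3.56800, 4.61600); divide by 9.52000 → v3 = (1.00000, -0.37479, 0.48487)
Requested entry of v3: -1731/-3570 = 0.4849

0.4849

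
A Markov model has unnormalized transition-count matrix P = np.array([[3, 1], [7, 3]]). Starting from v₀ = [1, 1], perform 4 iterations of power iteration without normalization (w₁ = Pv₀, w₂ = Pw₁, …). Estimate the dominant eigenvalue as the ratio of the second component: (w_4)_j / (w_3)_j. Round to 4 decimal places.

5.6463

w1 = Pv₀ = (3·1 + 1·1; 7·1 + 3·1) = (4, 10)
w2 = Pw1 = (3·4 + 1·10; 7·4 + 3·10) = (22, 58)
w3 = Pw2 = (124, 328)
w4 = Pw3 = (700, 1852)
Ratio at component: 1852 / 328 = 5.6463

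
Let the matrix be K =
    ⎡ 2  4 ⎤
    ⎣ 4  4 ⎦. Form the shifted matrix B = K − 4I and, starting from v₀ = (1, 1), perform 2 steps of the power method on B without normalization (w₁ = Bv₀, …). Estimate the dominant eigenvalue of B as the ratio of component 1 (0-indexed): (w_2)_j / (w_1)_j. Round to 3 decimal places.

μ ≈ 2.000

B = K − 4I has rows (-2, 4); (4, 0)
w1 = Bv₀ = ((-2)·1 + 4·1; 4·1 + 0·1) = (2, 4)
w2 = Bw1 = ((-2)·2 + 4·4; 4·2 + 0·4) = (12, 8)
Ratio: 8/4 = 2.000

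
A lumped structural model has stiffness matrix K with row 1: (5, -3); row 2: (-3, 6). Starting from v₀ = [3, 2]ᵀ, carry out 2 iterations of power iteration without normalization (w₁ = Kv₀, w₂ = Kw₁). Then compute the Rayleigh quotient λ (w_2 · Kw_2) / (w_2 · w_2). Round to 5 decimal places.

w1 = Kv₀ = (5·3 + (-3)·2; (-3)·3 + 6·2) = (9, 3)
w2 = Kw1 = (5·9 + (-3)·3; (-3)·9 + 6·3) = (36, -9)
Kw2 = (207, -162)
w2·Kw2 = 36·207 + (-9)·(-162) = 8910; w2·w2 = 36·36 + (-9)·(-9) = 1377
λ ≈ 8910/1377 = 6.47059

λ ≈ 6.47059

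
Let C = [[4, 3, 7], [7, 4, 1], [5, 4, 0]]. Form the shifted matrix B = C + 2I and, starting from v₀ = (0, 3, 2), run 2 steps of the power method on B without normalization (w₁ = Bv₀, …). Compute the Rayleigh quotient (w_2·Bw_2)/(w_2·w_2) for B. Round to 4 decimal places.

B = C + 2I has rows (6, 3, 7); (7, 6, 1); (5, 4, 2)
w1 = Bv₀ = (23, 20, 16)
w2 = Bw1 = (310, 297, 227)
Bw2 = (4340, 4179, 3192)
w2·Bw2 = 3311147; w2·w2 = 235838; μ ≈ 3311147/235838 = 14.0399

μ ≈ 14.0399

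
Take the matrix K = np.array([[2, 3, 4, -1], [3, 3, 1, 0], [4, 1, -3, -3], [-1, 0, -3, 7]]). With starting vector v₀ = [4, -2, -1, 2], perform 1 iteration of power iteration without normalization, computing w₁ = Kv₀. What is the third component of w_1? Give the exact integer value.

11

w1 = Kv₀ = (2·4 + 3·(-2) + 4·(-1) + (-1)·2; 3·4 + 3·(-2) + 1·(-1) + 0·2; 4·4 + 1·(-2) + (-3)·(-1) + (-3)·2; (-1)·4 + 0·(-2) + (-3)·(-1) + 7·2) = (-4, 5, 11, 13)
The requested component of w1 is 11.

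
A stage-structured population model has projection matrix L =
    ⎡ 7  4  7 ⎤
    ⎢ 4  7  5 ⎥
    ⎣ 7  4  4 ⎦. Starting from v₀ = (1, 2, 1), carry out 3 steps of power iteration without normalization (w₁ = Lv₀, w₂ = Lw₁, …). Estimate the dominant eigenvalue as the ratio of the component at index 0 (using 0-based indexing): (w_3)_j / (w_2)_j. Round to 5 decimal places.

16.57784

w1 = Lv₀ = (22, 23, 19)
w2 = Lw1 = (379, 344, 322)
w3 = Lw2 = (6283, 5534, 5317)
Ratio at component: 6283 / 379 = 16.57784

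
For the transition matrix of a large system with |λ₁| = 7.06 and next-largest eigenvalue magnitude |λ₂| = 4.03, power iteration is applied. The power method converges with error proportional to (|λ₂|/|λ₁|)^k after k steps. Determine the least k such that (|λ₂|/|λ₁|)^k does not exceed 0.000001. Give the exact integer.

25

|λ₂/λ₁| = 4.03/7.06 = 0.57082
Need k ≥ ln(0.000001) / ln(0.57082) = -13.8155 / -0.5607 ≈ 24.641
Smallest integer k satisfying the bound: 25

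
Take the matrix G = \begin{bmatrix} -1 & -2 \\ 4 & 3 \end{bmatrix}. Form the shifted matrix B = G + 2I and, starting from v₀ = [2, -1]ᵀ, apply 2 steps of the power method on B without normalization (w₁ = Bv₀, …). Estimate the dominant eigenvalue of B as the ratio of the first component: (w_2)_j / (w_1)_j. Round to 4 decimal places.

B = G + 2I has rows (1, -2); (4, 5)
w1 = Bv₀ = (4, 3)
w2 = Bw1 = (-2, 31)
Ratio: -2/4 = -0.5000

μ ≈ -0.5000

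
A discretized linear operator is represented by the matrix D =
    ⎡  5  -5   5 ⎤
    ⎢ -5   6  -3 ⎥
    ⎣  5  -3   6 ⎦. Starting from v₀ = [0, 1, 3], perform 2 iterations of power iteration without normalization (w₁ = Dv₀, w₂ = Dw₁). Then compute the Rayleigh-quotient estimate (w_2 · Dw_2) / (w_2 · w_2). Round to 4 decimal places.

w1 = Dv₀ = (5·0 + (-5)·1 + 5·3; (-5)·0 + 6·1 + (-3)·3; 5·0 + (-3)·1 + 6·3) = (10, -3, 15)
w2 = Dw1 = (5·10 + (-5)·(-3) + 5·15; (-5)·10 + 6·(-3) + (-3)·15; 5·10 + (-3)·(-3) + 6·15) = (140, -113, 149)
Dw2 = (2010, -1825, 1933)
w2·Dw2 = 140·2010 + (-113)·(-1825) + 149·1933 = 775642; w2·w2 = 140·140 + (-113)·(-113) + 149·149 = 54570
λ ≈ 775642/54570 = 14.2137

14.2137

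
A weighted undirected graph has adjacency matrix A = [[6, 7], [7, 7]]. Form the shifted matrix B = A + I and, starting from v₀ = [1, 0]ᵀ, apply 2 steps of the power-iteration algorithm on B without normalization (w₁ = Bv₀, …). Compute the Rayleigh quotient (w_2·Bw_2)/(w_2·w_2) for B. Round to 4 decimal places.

14.5178

B = A + I has rows (7, 7); (7, 8)
w1 = Bv₀ = (7, 7)
w2 = Bw1 = (98, 105)
Bw2 = (1421, 1526)
w2·Bw2 = 299488; w2·w2 = 20629; μ ≈ 299488/20629 = 14.5178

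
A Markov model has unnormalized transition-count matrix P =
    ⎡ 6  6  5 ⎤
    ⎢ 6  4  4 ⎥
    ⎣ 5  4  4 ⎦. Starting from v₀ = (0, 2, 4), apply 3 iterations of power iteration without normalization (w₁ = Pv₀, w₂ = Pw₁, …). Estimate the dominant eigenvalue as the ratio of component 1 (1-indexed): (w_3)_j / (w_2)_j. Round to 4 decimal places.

w1 = Pv₀ = (32, 24, 24)
w2 = Pw1 = (456, 384, 352)
w3 = Pw2 = (6800, 5680, 5224)
Ratio at component: 6800 / 456 = 14.9123

λ ≈ 14.9123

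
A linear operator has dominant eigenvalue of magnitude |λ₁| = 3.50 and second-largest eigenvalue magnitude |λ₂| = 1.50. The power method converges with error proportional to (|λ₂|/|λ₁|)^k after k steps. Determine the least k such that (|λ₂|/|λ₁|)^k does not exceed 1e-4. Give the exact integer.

11

|λ₂/λ₁| = 1.50/3.50 = 0.42857
Need k ≥ ln(1e-4) / ln(0.42857) = -9.2103 / -0.8473 ≈ 10.870
Smallest integer k satisfying the bound: 11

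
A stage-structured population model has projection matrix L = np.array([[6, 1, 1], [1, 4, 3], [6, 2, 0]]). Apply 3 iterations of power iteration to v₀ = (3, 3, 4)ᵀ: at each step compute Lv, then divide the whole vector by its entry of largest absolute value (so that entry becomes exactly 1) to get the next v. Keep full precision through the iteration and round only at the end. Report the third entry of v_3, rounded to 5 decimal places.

0.98959

Lv0 = (25.000000, 27.000000, 24.000000); divide by 27.000000 → v1 = (0.925926, 1.000000, 0.888889)
Lv1 = (7.444444, 7.592593, 7.555556); divide by 7.592593 → v2 = (0.980488, 1.000000, 0.995122)
Lv2 = (7.878049, 7.965854, 7.882927); divide by 7.965854 → v3 = (0.988977, 1.000000, 0.989590)
Requested entry of v3: 1616/1633 = 0.98959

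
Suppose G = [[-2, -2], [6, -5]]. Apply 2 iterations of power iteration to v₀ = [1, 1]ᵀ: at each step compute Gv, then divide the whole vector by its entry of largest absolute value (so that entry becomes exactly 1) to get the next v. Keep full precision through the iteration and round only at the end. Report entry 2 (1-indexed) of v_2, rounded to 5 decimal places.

1.00000

Gv0 = (-4.000000, 1.000000); divide by -4.000000 → v1 = (1.000000, -0.250000)
Gv1 = (-1.500000, 7.250000); divide by 7.250000 → v2 = (-0.206897, 1.000000)
Requested entry of v2: -29/-29 = 1.00000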